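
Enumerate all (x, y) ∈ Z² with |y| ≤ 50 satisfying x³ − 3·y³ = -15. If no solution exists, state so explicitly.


The equation is x³ - 3y³ = -15. For fixed y, x³ = 3·y³ − 15, so a solution requires the RHS to be a perfect cube.
Strategy: iterate y from -50 to 50, compute RHS = 3·y³ − 15, and check whether it is a (positive or negative) perfect cube.
Check small values of y:
  y = 0: RHS = -15 is not a perfect cube.
  y = 1: RHS = -12 is not a perfect cube.
  y = -1: RHS = -18 is not a perfect cube.
  y = 2: RHS = 9 is not a perfect cube.
  y = -2: RHS = -39 is not a perfect cube.
  y = 3: RHS = 66 is not a perfect cube.
  y = -3: RHS = -96 is not a perfect cube.
Continuing the search up to |y| = 50 finds no solutions either.
No (x, y) in the scanned range satisfies the equation.

No integer solutions with |y| ≤ 50.


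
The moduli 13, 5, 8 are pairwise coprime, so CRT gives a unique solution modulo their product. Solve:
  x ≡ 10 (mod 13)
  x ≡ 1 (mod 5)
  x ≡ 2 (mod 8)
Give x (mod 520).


Moduli 13, 5, 8 are pairwise coprime; by CRT there is a unique solution modulo M = 13 · 5 · 8 = 520.
Solve pairwise, accumulating the modulus:
  Start with x ≡ 10 (mod 13).
  Combine with x ≡ 1 (mod 5): since gcd(13, 5) = 1, we get a unique residue mod 65.
    Write x = 10 + 13·t and substitute into x ≡ 1 (mod 5): 13·t ≡ 1 − 10 = -9 (mod 5).
    Reduce coefficients mod 5: 3·t ≡ 1 (mod 5).
    The inverse of 3 mod 5 is 2 (since 3·2 = 6 = 1·5 + 1), so t ≡ 2·1 = 2 ≡ 2 (mod 5).
    Then x = 10 + 13·2 = 36, valid modulo lcm(13, 5) = 65: x ≡ 36 (mod 65).
  Combine with x ≡ 2 (mod 8): since gcd(65, 8) = 1, we get a unique residue mod 520.
    Write x = 36 + 65·t and substitute into x ≡ 2 (mod 8): 65·t ≡ 2 − 36 = -34 (mod 8).
    Reduce coefficients mod 8: 1·t ≡ 6 (mod 8).
    So t ≡ 6 (mod 8).
    Then x = 36 + 65·6 = 426, valid modulo lcm(65, 8) = 520: x ≡ 426 (mod 520).
Verify: 426 mod 13 = 10 ✓, 426 mod 5 = 1 ✓, 426 mod 8 = 2 ✓.

x ≡ 426 (mod 520).


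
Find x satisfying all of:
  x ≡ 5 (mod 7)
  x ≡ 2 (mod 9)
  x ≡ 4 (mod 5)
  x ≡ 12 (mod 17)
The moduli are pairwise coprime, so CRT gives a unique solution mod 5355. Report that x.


Product of moduli M = 7 · 9 · 5 · 17 = 5355.
Merge one congruence at a time:
  Start: x ≡ 5 (mod 7).
  Combine with x ≡ 2 (mod 9); new modulus lcm = 63.
    Write x = 5 + 7·t and substitute into x ≡ 2 (mod 9): 7·t ≡ 2 − 5 = -3 (mod 9).
    Reduce coefficients mod 9: 7·t ≡ 6 (mod 9).
    The inverse of 7 mod 9 is 4 (since 7·4 = 28 = 3·9 + 1), so t ≡ 4·6 = 24 ≡ 6 (mod 9).
    Then x = 5 + 7·6 = 47, valid modulo lcm(7, 9) = 63: x ≡ 47 (mod 63).
  Combine with x ≡ 4 (mod 5); new modulus lcm = 315.
    Write x = 47 + 63·t and substitute into x ≡ 4 (mod 5): 63·t ≡ 4 − 47 = -43 (mod 5).
    Reduce coefficients mod 5: 3·t ≡ 2 (mod 5).
    The inverse of 3 mod 5 is 2 (since 3·2 = 6 = 1·5 + 1), so t ≡ 2·2 = 4 ≡ 4 (mod 5).
    Then x = 47 + 63·4 = 299, valid modulo lcm(63, 5) = 315: x ≡ 299 (mod 315).
  Combine with x ≡ 12 (mod 17); new modulus lcm = 5355.
    Write x = 299 + 315·t and substitute into x ≡ 12 (mod 17): 315·t ≡ 12 − 299 = -287 (mod 17).
    Reduce coefficients mod 17: 9·t ≡ 2 (mod 17).
    The inverse of 9 mod 17 is 2 (since 9·2 = 18 = 1·17 + 1), so t ≡ 2·2 = 4 ≡ 4 (mod 17).
    Then x = 299 + 315·4 = 1559, valid modulo lcm(315, 17) = 5355: x ≡ 1559 (mod 5355).
Verify against each original: 1559 mod 7 = 5, 1559 mod 9 = 2, 1559 mod 5 = 4, 1559 mod 17 = 12.

x ≡ 1559 (mod 5355).


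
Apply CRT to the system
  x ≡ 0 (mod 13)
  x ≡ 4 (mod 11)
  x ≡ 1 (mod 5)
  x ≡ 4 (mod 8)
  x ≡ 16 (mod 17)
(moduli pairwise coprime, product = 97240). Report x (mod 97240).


Product of moduli M = 13 · 11 · 5 · 8 · 17 = 97240.
Merge one congruence at a time:
  Start: x ≡ 0 (mod 13).
  Combine with x ≡ 4 (mod 11); new modulus lcm = 143.
    Write x = 0 + 13·t and substitute into x ≡ 4 (mod 11): 13·t ≡ 4 − 0 = 4 (mod 11).
    Reduce coefficients mod 11: 2·t ≡ 4 (mod 11).
    The inverse of 2 mod 11 is 6 (since 2·6 = 12 = 1·11 + 1), so t ≡ 6·4 = 24 ≡ 2 (mod 11).
    Then x = 0 + 13·2 = 26, valid modulo lcm(13, 11) = 143: x ≡ 26 (mod 143).
  Combine with x ≡ 1 (mod 5); new modulus lcm = 715.
    Write x = 26 + 143·t and substitute into x ≡ 1 (mod 5): 143·t ≡ 1 − 26 = -25 (mod 5).
    Reduce coefficients mod 5: 3·t ≡ 0 (mod 5).
    The inverse of 3 mod 5 is 2 (since 3·2 = 6 = 1·5 + 1), so t ≡ 2·0 = 0 ≡ 0 (mod 5).
    Then x = 26 + 143·0 = 26, valid modulo lcm(143, 5) = 715: x ≡ 26 (mod 715).
  Combine with x ≡ 4 (mod 8); new modulus lcm = 5720.
    Write x = 26 + 715·t and substitute into x ≡ 4 (mod 8): 715·t ≡ 4 − 26 = -22 (mod 8).
    Reduce coefficients mod 8: 3·t ≡ 2 (mod 8).
    The inverse of 3 mod 8 is 3 (since 3·3 = 9 = 1·8 + 1), so t ≡ 3·2 = 6 ≡ 6 (mod 8).
    Then x = 26 + 715·6 = 4316, valid modulo lcm(715, 8) = 5720: x ≡ 4316 (mod 5720).
  Combine with x ≡ 16 (mod 17); new modulus lcm = 97240.
    Write x = 4316 + 5720·t and substitute into x ≡ 16 (mod 17): 5720·t ≡ 16 − 4316 = -4300 (mod 17).
    Reduce coefficients mod 17: 8·t ≡ 1 (mod 17).
    The inverse of 8 mod 17 is 15 (since 8·15 = 120 = 7·17 + 1), so t ≡ 15·1 = 15 ≡ 15 (mod 17).
    Then x = 4316 + 5720·15 = 90116, valid modulo lcm(5720, 17) = 97240: x ≡ 90116 (mod 97240).
Verify against each original: 90116 mod 13 = 0, 90116 mod 11 = 4, 90116 mod 5 = 1, 90116 mod 8 = 4, 90116 mod 17 = 16.

x ≡ 90116 (mod 97240).


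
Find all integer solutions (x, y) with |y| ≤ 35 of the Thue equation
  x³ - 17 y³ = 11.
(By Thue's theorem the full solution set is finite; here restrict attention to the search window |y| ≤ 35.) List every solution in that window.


The equation is x³ - 17y³ = 11. For fixed y, x³ = 17·y³ + 11, so a solution requires the RHS to be a perfect cube.
Strategy: iterate y from -35 to 35, compute RHS = 17·y³ + 11, and check whether it is a (positive or negative) perfect cube.
Check small values of y:
  y = 0: RHS = 11 is not a perfect cube.
  y = 1: RHS = 28 is not a perfect cube.
  y = -1: RHS = -6 is not a perfect cube.
  y = 2: RHS = 147 is not a perfect cube.
  y = -2: RHS = -125 = (-5)³ ⇒ x = -5 works.
  y = 3: RHS = 470 is not a perfect cube.
  y = -3: RHS = -448 is not a perfect cube.
Continuing the search up to |y| = 35 finds no further solutions beyond those listed.
Collected solutions: (-5, -2).

Solutions (with |y| ≤ 35): (-5, -2).


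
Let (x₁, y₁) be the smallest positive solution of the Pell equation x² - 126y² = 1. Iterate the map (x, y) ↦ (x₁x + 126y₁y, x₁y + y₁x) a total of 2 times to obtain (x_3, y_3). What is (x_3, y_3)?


Step 1: Find the fundamental solution (x₁, y₁) of x² - 126y² = 1.
  Expand √126 as a continued fraction. a₀ = ⌊√126⌋ = 11; iterate m_{k+1} = d_k·a_k − m_k, d_{k+1} = (126 − m_{k+1}²)/d_k, a_{k+1} = ⌊(a₀ + m_{k+1})/d_{k+1}⌋ (starting m₀ = 0, d₀ = 1), with convergents p_k = a_k·p_{k-1} + p_{k-2}, q_k = a_k·q_{k-1} + q_{k-2} (p₋₁ = 1, q₋₁ = 0):
  k = 0: a₀ = 11; p₀/q₀ = 11/1; p₀² − 126·q₀² = 121 − 126 = -5.
  k = 1: m = 11, d = 5, a = ⌊(11 + 11)/5⌋ = 4; p/q = (4·11 + 1)/(4·1 + 0) = 45/4; p² − 126·q² = 2025 − 2016 = 9.
  k = 2: m = 9, d = 9, a = ⌊(11 + 9)/9⌋ = 2; p/q = (2·45 + 11)/(2·4 + 1) = 101/9; p² − 126·q² = 10201 − 10206 = -5.
  k = 3: m = 9, d = 5, a = ⌊(11 + 9)/5⌋ = 4; p/q = (4·101 + 45)/(4·9 + 4) = 449/40; p² − 126·q² = 201601 − 201600 = 1.
  The first convergent with p² − 126·q² = 1 gives the fundamental solution (x₁, y₁) = (449, 40).
Step 2: Apply the recurrence (x_{n+1}, y_{n+1}) = (x₁x_n + 126y₁y_n, x₁y_n + y₁x_n) repeatedly.
  From (x_1, y_1) = (449, 40): x_2 = 449·449 + 126·40·40 = 403201; y_2 = 449·40 + 40·449 = 35920.
  From (x_2, y_2) = (403201, 35920): x_3 = 449·403201 + 126·40·35920 = 362074049; y_3 = 449·35920 + 40·403201 = 32256120.
Step 3: Verify x_3² - 126·y_3² = 131097616959254401 - 131097616959254400 = 1 (should be 1). ✓

(x_1, y_1) = (449, 40); (x_3, y_3) = (362074049, 32256120).


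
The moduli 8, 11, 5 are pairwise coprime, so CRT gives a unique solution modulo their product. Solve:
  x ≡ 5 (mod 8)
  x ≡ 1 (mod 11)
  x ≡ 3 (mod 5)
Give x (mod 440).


Moduli 8, 11, 5 are pairwise coprime; by CRT there is a unique solution modulo M = 8 · 11 · 5 = 440.
Solve pairwise, accumulating the modulus:
  Start with x ≡ 5 (mod 8).
  Combine with x ≡ 1 (mod 11): since gcd(8, 11) = 1, we get a unique residue mod 88.
    Write x = 5 + 8·t and substitute into x ≡ 1 (mod 11): 8·t ≡ 1 − 5 = -4 (mod 11).
    Reduce coefficients mod 11: 8·t ≡ 7 (mod 11).
    The inverse of 8 mod 11 is 7 (since 8·7 = 56 = 5·11 + 1), so t ≡ 7·7 = 49 ≡ 5 (mod 11).
    Then x = 5 + 8·5 = 45, valid modulo lcm(8, 11) = 88: x ≡ 45 (mod 88).
  Combine with x ≡ 3 (mod 5): since gcd(88, 5) = 1, we get a unique residue mod 440.
    Write x = 45 + 88·t and substitute into x ≡ 3 (mod 5): 88·t ≡ 3 − 45 = -42 (mod 5).
    Reduce coefficients mod 5: 3·t ≡ 3 (mod 5).
    The inverse of 3 mod 5 is 2 (since 3·2 = 6 = 1·5 + 1), so t ≡ 2·3 = 6 ≡ 1 (mod 5).
    Then x = 45 + 88·1 = 133, valid modulo lcm(88, 5) = 440: x ≡ 133 (mod 440).
Verify: 133 mod 8 = 5 ✓, 133 mod 11 = 1 ✓, 133 mod 5 = 3 ✓.

x ≡ 133 (mod 440).


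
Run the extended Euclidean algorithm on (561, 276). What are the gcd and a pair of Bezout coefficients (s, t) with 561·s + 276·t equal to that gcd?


Euclidean algorithm on (561, 276) — divide until remainder is 0:
  561 = 2 · 276 + 9
  276 = 30 · 9 + 6
  9 = 1 · 6 + 3
  6 = 2 · 3 + 0
gcd(561, 276) = 3.
Track Bezout coefficients alongside the remainders: start with r₀ = 561 = a·1 + b·0 (s = 1, t = 0) and r₁ = 276 = a·0 + b·1 (s = 0, t = 1); each new remainder r_{k+1} = r_{k-1} − q_k·r_k inherits s_{k+1} = s_{k-1} − q_k·s_k, t_{k+1} = t_{k-1} − q_k·t_k, so r_k = a·s_k + b·t_k at every step:
  q = 2: r = 9, s = 1 − 2·0 = 1, t = 0 − 2·1 = -2  (check: 561·1 + 276·(-2) = 9)
  q = 30: r = 6, s = 0 − 30·1 = -30, t = 1 − 30·(-2) = 61  (check: 561·(-30) + 276·61 = 6)
  q = 1: r = 3, s = 1 − 1·(-30) = 31, t = -2 − 1·61 = -63  (check: 561·31 + 276·(-63) = 3)
The row with r = 3 (the gcd) gives the Bezout coefficients s = 31, t = -63.
Result: 561 · (31) + 276 · (-63) = 3.

gcd(561, 276) = 3; s = 31, t = -63 (check: 561·31 + 276·(-63) = 3).


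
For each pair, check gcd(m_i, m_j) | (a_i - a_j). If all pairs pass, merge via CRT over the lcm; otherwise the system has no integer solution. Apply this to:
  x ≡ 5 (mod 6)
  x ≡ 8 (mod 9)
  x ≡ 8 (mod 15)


Moduli 6, 9, 15 are not pairwise coprime, so CRT works modulo lcm(m_i) when all pairwise compatibility conditions hold.
Pairwise compatibility: gcd(m_i, m_j) must divide a_i - a_j for every pair.
Merge one congruence at a time:
  Start: x ≡ 5 (mod 6).
  Combine with x ≡ 8 (mod 9): gcd(6, 9) = 3; 8 - 5 = 3, which IS divisible by 3, so compatible.
    Write x = 5 + 6·t and substitute into x ≡ 8 (mod 9): 6·t ≡ 8 − 5 = 3 (mod 9).
    Divide the congruence (and modulus) by g = 3: 2·t ≡ 1 (mod 3).
    The inverse of 2 mod 3 is 2 (since 2·2 = 4 = 1·3 + 1), so t ≡ 2·1 = 2 ≡ 2 (mod 3).
    Then x = 5 + 6·2 = 17, valid modulo lcm(6, 9) = 18: x ≡ 17 (mod 18).
  Combine with x ≡ 8 (mod 15): gcd(18, 15) = 3; 8 - 17 = -9, which IS divisible by 3, so compatible.
    Write x = 17 + 18·t and substitute into x ≡ 8 (mod 15): 18·t ≡ 8 − 17 = -9 (mod 15).
    Divide the congruence (and modulus) by g = 3: 6·t ≡ -3 (mod 5).
    Reduce coefficients mod 5: 1·t ≡ 2 (mod 5).
    So t ≡ 2 (mod 5).
    Then x = 17 + 18·2 = 53, valid modulo lcm(18, 15) = 90: x ≡ 53 (mod 90).
Verify: 53 mod 6 = 5, 53 mod 9 = 8, 53 mod 15 = 8.

x ≡ 53 (mod 90).


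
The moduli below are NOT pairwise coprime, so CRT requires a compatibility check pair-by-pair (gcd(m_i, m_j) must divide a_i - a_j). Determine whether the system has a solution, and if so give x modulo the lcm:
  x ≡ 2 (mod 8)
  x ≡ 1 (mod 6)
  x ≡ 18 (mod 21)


Moduli 8, 6, 21 are not pairwise coprime, so CRT works modulo lcm(m_i) when all pairwise compatibility conditions hold.
Pairwise compatibility: gcd(m_i, m_j) must divide a_i - a_j for every pair.
Merge one congruence at a time:
  Start: x ≡ 2 (mod 8).
  Combine with x ≡ 1 (mod 6): gcd(8, 6) = 2, and 1 - 2 = -1 is NOT divisible by 2.
    ⇒ system is inconsistent (no integer solution).

No solution (the system is inconsistent).


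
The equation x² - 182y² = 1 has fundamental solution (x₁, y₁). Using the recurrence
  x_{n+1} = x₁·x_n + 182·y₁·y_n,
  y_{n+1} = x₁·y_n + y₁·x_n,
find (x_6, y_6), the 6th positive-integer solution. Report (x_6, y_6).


Step 1: Find the fundamental solution (x₁, y₁) of x² - 182y² = 1.
  Expand √182 as a continued fraction. a₀ = ⌊√182⌋ = 13; iterate m_{k+1} = d_k·a_k − m_k, d_{k+1} = (182 − m_{k+1}²)/d_k, a_{k+1} = ⌊(a₀ + m_{k+1})/d_{k+1}⌋ (starting m₀ = 0, d₀ = 1), with convergents p_k = a_k·p_{k-1} + p_{k-2}, q_k = a_k·q_{k-1} + q_{k-2} (p₋₁ = 1, q₋₁ = 0):
  k = 0: a₀ = 13; p₀/q₀ = 13/1; p₀² − 182·q₀² = 169 − 182 = -13.
  k = 1: m = 13, d = 13, a = ⌊(13 + 13)/13⌋ = 2; p/q = (2·13 + 1)/(2·1 + 0) = 27/2; p² − 182·q² = 729 − 728 = 1.
  The first convergent with p² − 182·q² = 1 gives the fundamental solution (x₁, y₁) = (27, 2).
Step 2: Apply the recurrence (x_{n+1}, y_{n+1}) = (x₁x_n + 182y₁y_n, x₁y_n + y₁x_n) repeatedly.
  From (x_1, y_1) = (27, 2): x_2 = 27·27 + 182·2·2 = 1457; y_2 = 27·2 + 2·27 = 108.
  From (x_2, y_2) = (1457, 108): x_3 = 27·1457 + 182·2·108 = 78651; y_3 = 27·108 + 2·1457 = 5830.
  From (x_3, y_3) = (78651, 5830): x_4 = 27·78651 + 182·2·5830 = 4245697; y_4 = 27·5830 + 2·78651 = 314712.
  From (x_4, y_4) = (4245697, 314712): x_5 = 27·4245697 + 182·2·314712 = 229188987; y_5 = 27·314712 + 2·4245697 = 16988618.
  From (x_5, y_5) = (229188987, 16988618): x_6 = 27·229188987 + 182·2·16988618 = 12371959601; y_6 = 27·16988618 + 2·229188987 = 917070660.
Step 3: Verify x_6² - 182·y_6² = 153065384368776079201 - 153065384368776079200 = 1 (should be 1). ✓

(x_1, y_1) = (27, 2); (x_6, y_6) = (12371959601, 917070660).


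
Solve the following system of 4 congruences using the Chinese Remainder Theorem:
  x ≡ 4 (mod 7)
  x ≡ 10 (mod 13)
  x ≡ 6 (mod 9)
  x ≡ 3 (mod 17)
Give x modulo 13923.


Product of moduli M = 7 · 13 · 9 · 17 = 13923.
Merge one congruence at a time:
  Start: x ≡ 4 (mod 7).
  Combine with x ≡ 10 (mod 13); new modulus lcm = 91.
    Write x = 4 + 7·t and substitute into x ≡ 10 (mod 13): 7·t ≡ 10 − 4 = 6 (mod 13).
    The inverse of 7 mod 13 is 2 (since 7·2 = 14 = 1·13 + 1), so t ≡ 2·6 = 12 ≡ 12 (mod 13).
    Then x = 4 + 7·12 = 88, valid modulo lcm(7, 13) = 91: x ≡ 88 (mod 91).
  Combine with x ≡ 6 (mod 9); new modulus lcm = 819.
    Write x = 88 + 91·t and substitute into x ≡ 6 (mod 9): 91·t ≡ 6 − 88 = -82 (mod 9).
    Reduce coefficients mod 9: 1·t ≡ 8 (mod 9).
    So t ≡ 8 (mod 9).
    Then x = 88 + 91·8 = 816, valid modulo lcm(91, 9) = 819: x ≡ 816 (mod 819).
  Combine with x ≡ 3 (mod 17); new modulus lcm = 13923.
    Write x = 816 + 819·t and substitute into x ≡ 3 (mod 17): 819·t ≡ 3 − 816 = -813 (mod 17).
    Reduce coefficients mod 17: 3·t ≡ 3 (mod 17).
    The inverse of 3 mod 17 is 6 (since 3·6 = 18 = 1·17 + 1), so t ≡ 6·3 = 18 ≡ 1 (mod 17).
    Then x = 816 + 819·1 = 1635, valid modulo lcm(819, 17) = 13923: x ≡ 1635 (mod 13923).
Verify against each original: 1635 mod 7 = 4, 1635 mod 13 = 10, 1635 mod 9 = 6, 1635 mod 17 = 3.

x ≡ 1635 (mod 13923).


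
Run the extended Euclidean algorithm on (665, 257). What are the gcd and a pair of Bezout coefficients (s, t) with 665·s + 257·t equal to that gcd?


Euclidean algorithm on (665, 257) — divide until remainder is 0:
  665 = 2 · 257 + 151
  257 = 1 · 151 + 106
  151 = 1 · 106 + 45
  106 = 2 · 45 + 16
  45 = 2 · 16 + 13
  16 = 1 · 13 + 3
  13 = 4 · 3 + 1
  3 = 3 · 1 + 0
gcd(665, 257) = 1.
Track Bezout coefficients alongside the remainders: start with r₀ = 665 = a·1 + b·0 (s = 1, t = 0) and r₁ = 257 = a·0 + b·1 (s = 0, t = 1); each new remainder r_{k+1} = r_{k-1} − q_k·r_k inherits s_{k+1} = s_{k-1} − q_k·s_k, t_{k+1} = t_{k-1} − q_k·t_k, so r_k = a·s_k + b·t_k at every step:
  q = 2: r = 151, s = 1 − 2·0 = 1, t = 0 − 2·1 = -2  (check: 665·1 + 257·(-2) = 151)
  q = 1: r = 106, s = 0 − 1·1 = -1, t = 1 − 1·(-2) = 3  (check: 665·(-1) + 257·3 = 106)
  q = 1: r = 45, s = 1 − 1·(-1) = 2, t = -2 − 1·3 = -5  (check: 665·2 + 257·(-5) = 45)
  q = 2: r = 16, s = -1 − 2·2 = -5, t = 3 − 2·(-5) = 13  (check: 665·(-5) + 257·13 = 16)
  q = 2: r = 13, s = 2 − 2·(-5) = 12, t = -5 − 2·13 = -31  (check: 665·12 + 257·(-31) = 13)
  q = 1: r = 3, s = -5 − 1·12 = -17, t = 13 − 1·(-31) = 44  (check: 665·(-17) + 257·44 = 3)
  q = 4: r = 1, s = 12 − 4·(-17) = 80, t = -31 − 4·44 = -207  (check: 665·80 + 257·(-207) = 1)
The row with r = 1 (the gcd) gives the Bezout coefficients s = 80, t = -207.
Result: 665 · (80) + 257 · (-207) = 1.

gcd(665, 257) = 1; s = 80, t = -207 (check: 665·80 + 257·(-207) = 1).


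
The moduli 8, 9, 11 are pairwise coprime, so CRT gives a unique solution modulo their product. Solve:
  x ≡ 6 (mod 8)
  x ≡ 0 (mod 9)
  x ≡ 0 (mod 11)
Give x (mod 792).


Moduli 8, 9, 11 are pairwise coprime; by CRT there is a unique solution modulo M = 8 · 9 · 11 = 792.
Solve pairwise, accumulating the modulus:
  Start with x ≡ 6 (mod 8).
  Combine with x ≡ 0 (mod 9): since gcd(8, 9) = 1, we get a unique residue mod 72.
    Write x = 6 + 8·t and substitute into x ≡ 0 (mod 9): 8·t ≡ 0 − 6 = -6 (mod 9).
    Reduce coefficients mod 9: 8·t ≡ 3 (mod 9).
    The inverse of 8 mod 9 is 8 (since 8·8 = 64 = 7·9 + 1), so t ≡ 8·3 = 24 ≡ 6 (mod 9).
    Then x = 6 + 8·6 = 54, valid modulo lcm(8, 9) = 72: x ≡ 54 (mod 72).
  Combine with x ≡ 0 (mod 11): since gcd(72, 11) = 1, we get a unique residue mod 792.
    Write x = 54 + 72·t and substitute into x ≡ 0 (mod 11): 72·t ≡ 0 − 54 = -54 (mod 11).
    Reduce coefficients mod 11: 6·t ≡ 1 (mod 11).
    The inverse of 6 mod 11 is 2 (since 6·2 = 12 = 1·11 + 1), so t ≡ 2·1 = 2 ≡ 2 (mod 11).
    Then x = 54 + 72·2 = 198, valid modulo lcm(72, 11) = 792: x ≡ 198 (mod 792).
Verify: 198 mod 8 = 6 ✓, 198 mod 9 = 0 ✓, 198 mod 11 = 0 ✓.

x ≡ 198 (mod 792).


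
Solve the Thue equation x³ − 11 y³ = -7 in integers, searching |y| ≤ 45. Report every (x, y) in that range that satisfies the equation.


The equation is x³ - 11y³ = -7. For fixed y, x³ = 11·y³ − 7, so a solution requires the RHS to be a perfect cube.
Strategy: iterate y from -45 to 45, compute RHS = 11·y³ − 7, and check whether it is a (positive or negative) perfect cube.
Check small values of y:
  y = 0: RHS = -7 is not a perfect cube.
  y = 1: RHS = 4 is not a perfect cube.
  y = -1: RHS = -18 is not a perfect cube.
  y = 2: RHS = 81 is not a perfect cube.
  y = -2: RHS = -95 is not a perfect cube.
  y = 3: RHS = 290 is not a perfect cube.
  y = -3: RHS = -304 is not a perfect cube.
Continuing the search up to |y| = 45 finds no solutions either.
No (x, y) in the scanned range satisfies the equation.

No integer solutions with |y| ≤ 45.


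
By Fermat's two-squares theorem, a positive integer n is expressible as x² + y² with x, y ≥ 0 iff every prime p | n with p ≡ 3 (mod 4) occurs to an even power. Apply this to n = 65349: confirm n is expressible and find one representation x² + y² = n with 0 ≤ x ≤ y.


Step 1: Factor n = 65349 = 3^2 · 53 · 137.
Step 2: Check the mod-4 condition on each prime factor: 3 ≡ 3 (mod 4), exponent 2 (must be even); 53 ≡ 1 (mod 4), exponent 1; 137 ≡ 1 (mod 4), exponent 1.
All primes ≡ 3 (mod 4) appear to even exponent (or don't appear), so by the two-squares theorem n IS expressible as a sum of two squares.
Step 3: Build a representation. Group n = k² · m with k = 3 and m = 53 · 137 = 7261 (a product of primes ≡ 1 (mod 4)); a representation of m scales to one of n via (k·x)² + (k·y)² = k²(x² + y²). Each prime p ≡ 1 (mod 4) is itself a sum of two squares; find a² by testing p − a² for a perfect square:
  53: 53 − 1² = 52, 53 − 2² = 49 = 7² ⇒ 53 = 2² + 7².
  137: 137 − 1² = 136, 137 − 2² = 133, 137 − 3² = 128, 137 − 4² = 121 = 11² ⇒ 137 = 4² + 11².
  Combine using the Brahmagupta–Fibonacci identity (a² + b²)(c² + d²) = (ac − bd)² + (ad + bc)² = (ac + bd)² + (ad − bc)²:
  53 · 137 = 7261: from (2² + 7²)(4² + 11²), take (2·4 − 7·11, 2·11 + 7·4) = (8 − 77, 22 + 28) = (-69, 50); dropping signs (only squares matter) gives (69, 50); check 69² + 50² = 4761 + 2500 = 7261 ✓.
  Scale by k = 3: (3·69, 3·50) = (207, 150).
Step 4: Order so x ≤ y and verify: 150² + 207² = 22500 + 42849 = 65349 = n. ✓

n = 65349 = 150² + 207² (one valid representation with x ≤ y).


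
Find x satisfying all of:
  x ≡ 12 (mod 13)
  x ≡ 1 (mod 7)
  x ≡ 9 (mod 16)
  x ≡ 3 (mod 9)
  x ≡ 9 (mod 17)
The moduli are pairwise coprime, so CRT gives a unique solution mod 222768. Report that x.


Product of moduli M = 13 · 7 · 16 · 9 · 17 = 222768.
Merge one congruence at a time:
  Start: x ≡ 12 (mod 13).
  Combine with x ≡ 1 (mod 7); new modulus lcm = 91.
    Write x = 12 + 13·t and substitute into x ≡ 1 (mod 7): 13·t ≡ 1 − 12 = -11 (mod 7).
    Reduce coefficients mod 7: 6·t ≡ 3 (mod 7).
    The inverse of 6 mod 7 is 6 (since 6·6 = 36 = 5·7 + 1), so t ≡ 6·3 = 18 ≡ 4 (mod 7).
    Then x = 12 + 13·4 = 64, valid modulo lcm(13, 7) = 91: x ≡ 64 (mod 91).
  Combine with x ≡ 9 (mod 16); new modulus lcm = 1456.
    Write x = 64 + 91·t and substitute into x ≡ 9 (mod 16): 91·t ≡ 9 − 64 = -55 (mod 16).
    Reduce coefficients mod 16: 11·t ≡ 9 (mod 16).
    The inverse of 11 mod 16 is 3 (since 11·3 = 33 = 2·16 + 1), so t ≡ 3·9 = 27 ≡ 11 (mod 16).
    Then x = 64 + 91·11 = 1065, valid modulo lcm(91, 16) = 1456: x ≡ 1065 (mod 1456).
  Combine with x ≡ 3 (mod 9); new modulus lcm = 13104.
    Write x = 1065 + 1456·t and substitute into x ≡ 3 (mod 9): 1456·t ≡ 3 − 1065 = -1062 (mod 9).
    Reduce coefficients mod 9: 7·t ≡ 0 (mod 9).
    The inverse of 7 mod 9 is 4 (since 7·4 = 28 = 3·9 + 1), so t ≡ 4·0 = 0 ≡ 0 (mod 9).
    Then x = 1065 + 1456·0 = 1065, valid modulo lcm(1456, 9) = 13104: x ≡ 1065 (mod 13104).
  Combine with x ≡ 9 (mod 17); new modulus lcm = 222768.
    Write x = 1065 + 13104·t and substitute into x ≡ 9 (mod 17): 13104·t ≡ 9 − 1065 = -1056 (mod 17).
    Reduce coefficients mod 17: 14·t ≡ 15 (mod 17).
    The inverse of 14 mod 17 is 11 (since 14·11 = 154 = 9·17 + 1), so t ≡ 11·15 = 165 ≡ 12 (mod 17).
    Then x = 1065 + 13104·12 = 158313, valid modulo lcm(13104, 17) = 222768: x ≡ 158313 (mod 222768).
Verify against each original: 158313 mod 13 = 12, 158313 mod 7 = 1, 158313 mod 16 = 9, 158313 mod 9 = 3, 158313 mod 17 = 9.

x ≡ 158313 (mod 222768).


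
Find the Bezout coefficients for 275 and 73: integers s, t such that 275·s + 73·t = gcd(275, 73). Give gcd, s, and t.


Euclidean algorithm on (275, 73) — divide until remainder is 0:
  275 = 3 · 73 + 56
  73 = 1 · 56 + 17
  56 = 3 · 17 + 5
  17 = 3 · 5 + 2
  5 = 2 · 2 + 1
  2 = 2 · 1 + 0
gcd(275, 73) = 1.
Track Bezout coefficients alongside the remainders: start with r₀ = 275 = a·1 + b·0 (s = 1, t = 0) and r₁ = 73 = a·0 + b·1 (s = 0, t = 1); each new remainder r_{k+1} = r_{k-1} − q_k·r_k inherits s_{k+1} = s_{k-1} − q_k·s_k, t_{k+1} = t_{k-1} − q_k·t_k, so r_k = a·s_k + b·t_k at every step:
  q = 3: r = 56, s = 1 − 3·0 = 1, t = 0 − 3·1 = -3  (check: 275·1 + 73·(-3) = 56)
  q = 1: r = 17, s = 0 − 1·1 = -1, t = 1 − 1·(-3) = 4  (check: 275·(-1) + 73·4 = 17)
  q = 3: r = 5, s = 1 − 3·(-1) = 4, t = -3 − 3·4 = -15  (check: 275·4 + 73·(-15) = 5)
  q = 3: r = 2, s = -1 − 3·4 = -13, t = 4 − 3·(-15) = 49  (check: 275·(-13) + 73·49 = 2)
  q = 2: r = 1, s = 4 − 2·(-13) = 30, t = -15 − 2·49 = -113  (check: 275·30 + 73·(-113) = 1)
The row with r = 1 (the gcd) gives the Bezout coefficients s = 30, t = -113.
Result: 275 · (30) + 73 · (-113) = 1.

gcd(275, 73) = 1; s = 30, t = -113 (check: 275·30 + 73·(-113) = 1).


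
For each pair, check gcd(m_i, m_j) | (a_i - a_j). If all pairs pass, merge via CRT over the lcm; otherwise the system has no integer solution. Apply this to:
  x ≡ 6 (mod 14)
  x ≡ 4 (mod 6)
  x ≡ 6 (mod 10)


Moduli 14, 6, 10 are not pairwise coprime, so CRT works modulo lcm(m_i) when all pairwise compatibility conditions hold.
Pairwise compatibility: gcd(m_i, m_j) must divide a_i - a_j for every pair.
Merge one congruence at a time:
  Start: x ≡ 6 (mod 14).
  Combine with x ≡ 4 (mod 6): gcd(14, 6) = 2; 4 - 6 = -2, which IS divisible by 2, so compatible.
    Write x = 6 + 14·t and substitute into x ≡ 4 (mod 6): 14·t ≡ 4 − 6 = -2 (mod 6).
    Divide the congruence (and modulus) by g = 2: 7·t ≡ -1 (mod 3).
    Reduce coefficients mod 3: 1·t ≡ 2 (mod 3).
    So t ≡ 2 (mod 3).
    Then x = 6 + 14·2 = 34, valid modulo lcm(14, 6) = 42: x ≡ 34 (mod 42).
  Combine with x ≡ 6 (mod 10): gcd(42, 10) = 2; 6 - 34 = -28, which IS divisible by 2, so compatible.
    Write x = 34 + 42·t and substitute into x ≡ 6 (mod 10): 42·t ≡ 6 − 34 = -28 (mod 10).
    Divide the congruence (and modulus) by g = 2: 21·t ≡ -14 (mod 5).
    Reduce coefficients mod 5: 1·t ≡ 1 (mod 5).
    So t ≡ 1 (mod 5).
    Then x = 34 + 42·1 = 76, valid modulo lcm(42, 10) = 210: x ≡ 76 (mod 210).
Verify: 76 mod 14 = 6, 76 mod 6 = 4, 76 mod 10 = 6.

x ≡ 76 (mod 210).


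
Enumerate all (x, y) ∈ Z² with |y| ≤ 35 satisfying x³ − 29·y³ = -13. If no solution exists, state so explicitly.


The equation is x³ - 29y³ = -13. For fixed y, x³ = 29·y³ − 13, so a solution requires the RHS to be a perfect cube.
Strategy: iterate y from -35 to 35, compute RHS = 29·y³ − 13, and check whether it is a (positive or negative) perfect cube.
Check small values of y:
  y = 0: RHS = -13 is not a perfect cube.
  y = 1: RHS = 16 is not a perfect cube.
  y = -1: RHS = -42 is not a perfect cube.
  y = 2: RHS = 219 is not a perfect cube.
  y = -2: RHS = -245 is not a perfect cube.
  y = 3: RHS = 770 is not a perfect cube.
  y = -3: RHS = -796 is not a perfect cube.
Continuing the search up to |y| = 35 finds no solutions either.
No (x, y) in the scanned range satisfies the equation.

No integer solutions with |y| ≤ 35.


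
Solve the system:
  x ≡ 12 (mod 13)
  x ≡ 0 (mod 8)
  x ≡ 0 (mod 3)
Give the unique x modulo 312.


Moduli 13, 8, 3 are pairwise coprime; by CRT there is a unique solution modulo M = 13 · 8 · 3 = 312.
Solve pairwise, accumulating the modulus:
  Start with x ≡ 12 (mod 13).
  Combine with x ≡ 0 (mod 8): since gcd(13, 8) = 1, we get a unique residue mod 104.
    Write x = 12 + 13·t and substitute into x ≡ 0 (mod 8): 13·t ≡ 0 − 12 = -12 (mod 8).
    Reduce coefficients mod 8: 5·t ≡ 4 (mod 8).
    The inverse of 5 mod 8 is 5 (since 5·5 = 25 = 3·8 + 1), so t ≡ 5·4 = 20 ≡ 4 (mod 8).
    Then x = 12 + 13·4 = 64, valid modulo lcm(13, 8) = 104: x ≡ 64 (mod 104).
  Combine with x ≡ 0 (mod 3): since gcd(104, 3) = 1, we get a unique residue mod 312.
    Write x = 64 + 104·t and substitute into x ≡ 0 (mod 3): 104·t ≡ 0 − 64 = -64 (mod 3).
    Reduce coefficients mod 3: 2·t ≡ 2 (mod 3).
    The inverse of 2 mod 3 is 2 (since 2·2 = 4 = 1·3 + 1), so t ≡ 2·2 = 4 ≡ 1 (mod 3).
    Then x = 64 + 104·1 = 168, valid modulo lcm(104, 3) = 312: x ≡ 168 (mod 312).
Verify: 168 mod 13 = 12 ✓, 168 mod 8 = 0 ✓, 168 mod 3 = 0 ✓.

x ≡ 168 (mod 312).


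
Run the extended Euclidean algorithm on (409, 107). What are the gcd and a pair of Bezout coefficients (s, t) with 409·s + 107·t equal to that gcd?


Euclidean algorithm on (409, 107) — divide until remainder is 0:
  409 = 3 · 107 + 88
  107 = 1 · 88 + 19
  88 = 4 · 19 + 12
  19 = 1 · 12 + 7
  12 = 1 · 7 + 5
  7 = 1 · 5 + 2
  5 = 2 · 2 + 1
  2 = 2 · 1 + 0
gcd(409, 107) = 1.
Track Bezout coefficients alongside the remainders: start with r₀ = 409 = a·1 + b·0 (s = 1, t = 0) and r₁ = 107 = a·0 + b·1 (s = 0, t = 1); each new remainder r_{k+1} = r_{k-1} − q_k·r_k inherits s_{k+1} = s_{k-1} − q_k·s_k, t_{k+1} = t_{k-1} − q_k·t_k, so r_k = a·s_k + b·t_k at every step:
  q = 3: r = 88, s = 1 − 3·0 = 1, t = 0 − 3·1 = -3  (check: 409·1 + 107·(-3) = 88)
  q = 1: r = 19, s = 0 − 1·1 = -1, t = 1 − 1·(-3) = 4  (check: 409·(-1) + 107·4 = 19)
  q = 4: r = 12, s = 1 − 4·(-1) = 5, t = -3 − 4·4 = -19  (check: 409·5 + 107·(-19) = 12)
  q = 1: r = 7, s = -1 − 1·5 = -6, t = 4 − 1·(-19) = 23  (check: 409·(-6) + 107·23 = 7)
  q = 1: r = 5, s = 5 − 1·(-6) = 11, t = -19 − 1·23 = -42  (check: 409·11 + 107·(-42) = 5)
  q = 1: r = 2, s = -6 − 1·11 = -17, t = 23 − 1·(-42) = 65  (check: 409·(-17) + 107·65 = 2)
  q = 2: r = 1, s = 11 − 2·(-17) = 45, t = -42 − 2·65 = -172  (check: 409·45 + 107·(-172) = 1)
The row with r = 1 (the gcd) gives the Bezout coefficients s = 45, t = -172.
Result: 409 · (45) + 107 · (-172) = 1.

gcd(409, 107) = 1; s = 45, t = -172 (check: 409·45 + 107·(-172) = 1).


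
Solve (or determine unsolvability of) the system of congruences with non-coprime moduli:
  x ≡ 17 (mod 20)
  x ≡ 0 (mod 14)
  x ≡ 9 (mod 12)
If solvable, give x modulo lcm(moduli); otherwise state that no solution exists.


Moduli 20, 14, 12 are not pairwise coprime, so CRT works modulo lcm(m_i) when all pairwise compatibility conditions hold.
Pairwise compatibility: gcd(m_i, m_j) must divide a_i - a_j for every pair.
Merge one congruence at a time:
  Start: x ≡ 17 (mod 20).
  Combine with x ≡ 0 (mod 14): gcd(20, 14) = 2, and 0 - 17 = -17 is NOT divisible by 2.
    ⇒ system is inconsistent (no integer solution).

No solution (the system is inconsistent).


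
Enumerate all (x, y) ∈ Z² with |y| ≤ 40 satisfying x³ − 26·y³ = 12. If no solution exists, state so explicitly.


The equation is x³ - 26y³ = 12. For fixed y, x³ = 26·y³ + 12, so a solution requires the RHS to be a perfect cube.
Strategy: iterate y from -40 to 40, compute RHS = 26·y³ + 12, and check whether it is a (positive or negative) perfect cube.
Check small values of y:
  y = 0: RHS = 12 is not a perfect cube.
  y = 1: RHS = 38 is not a perfect cube.
  y = -1: RHS = -14 is not a perfect cube.
  y = 2: RHS = 220 is not a perfect cube.
  y = -2: RHS = -196 is not a perfect cube.
  y = 3: RHS = 714 is not a perfect cube.
  y = -3: RHS = -690 is not a perfect cube.
Continuing the search up to |y| = 40 finds no solutions either.
No (x, y) in the scanned range satisfies the equation.

No integer solutions with |y| ≤ 40.


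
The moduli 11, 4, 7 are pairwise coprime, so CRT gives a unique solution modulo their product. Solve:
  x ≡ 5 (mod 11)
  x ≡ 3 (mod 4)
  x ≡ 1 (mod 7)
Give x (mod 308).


Moduli 11, 4, 7 are pairwise coprime; by CRT there is a unique solution modulo M = 11 · 4 · 7 = 308.
Solve pairwise, accumulating the modulus:
  Start with x ≡ 5 (mod 11).
  Combine with x ≡ 3 (mod 4): since gcd(11, 4) = 1, we get a unique residue mod 44.
    Write x = 5 + 11·t and substitute into x ≡ 3 (mod 4): 11·t ≡ 3 − 5 = -2 (mod 4).
    Reduce coefficients mod 4: 3·t ≡ 2 (mod 4).
    The inverse of 3 mod 4 is 3 (since 3·3 = 9 = 2·4 + 1), so t ≡ 3·2 = 6 ≡ 2 (mod 4).
    Then x = 5 + 11·2 = 27, valid modulo lcm(11, 4) = 44: x ≡ 27 (mod 44).
  Combine with x ≡ 1 (mod 7): since gcd(44, 7) = 1, we get a unique residue mod 308.
    Write x = 27 + 44·t and substitute into x ≡ 1 (mod 7): 44·t ≡ 1 − 27 = -26 (mod 7).
    Reduce coefficients mod 7: 2·t ≡ 2 (mod 7).
    The inverse of 2 mod 7 is 4 (since 2·4 = 8 = 1·7 + 1), so t ≡ 4·2 = 8 ≡ 1 (mod 7).
    Then x = 27 + 44·1 = 71, valid modulo lcm(44, 7) = 308: x ≡ 71 (mod 308).
Verify: 71 mod 11 = 5 ✓, 71 mod 4 = 3 ✓, 71 mod 7 = 1 ✓.

x ≡ 71 (mod 308).


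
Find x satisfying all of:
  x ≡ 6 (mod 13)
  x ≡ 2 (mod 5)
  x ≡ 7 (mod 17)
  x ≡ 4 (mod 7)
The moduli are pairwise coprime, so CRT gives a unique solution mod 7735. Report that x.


Product of moduli M = 13 · 5 · 17 · 7 = 7735.
Merge one congruence at a time:
  Start: x ≡ 6 (mod 13).
  Combine with x ≡ 2 (mod 5); new modulus lcm = 65.
    Write x = 6 + 13·t and substitute into x ≡ 2 (mod 5): 13·t ≡ 2 − 6 = -4 (mod 5).
    Reduce coefficients mod 5: 3·t ≡ 1 (mod 5).
    The inverse of 3 mod 5 is 2 (since 3·2 = 6 = 1·5 + 1), so t ≡ 2·1 = 2 ≡ 2 (mod 5).
    Then x = 6 + 13·2 = 32, valid modulo lcm(13, 5) = 65: x ≡ 32 (mod 65).
  Combine with x ≡ 7 (mod 17); new modulus lcm = 1105.
    Write x = 32 + 65·t and substitute into x ≡ 7 (mod 17): 65·t ≡ 7 − 32 = -25 (mod 17).
    Reduce coefficients mod 17: 14·t ≡ 9 (mod 17).
    The inverse of 14 mod 17 is 11 (since 14·11 = 154 = 9·17 + 1), so t ≡ 11·9 = 99 ≡ 14 (mod 17).
    Then x = 32 + 65·14 = 942, valid modulo lcm(65, 17) = 1105: x ≡ 942 (mod 1105).
  Combine with x ≡ 4 (mod 7); new modulus lcm = 7735.
    Write x = 942 + 1105·t and substitute into x ≡ 4 (mod 7): 1105·t ≡ 4 − 942 = -938 (mod 7).
    Reduce coefficients mod 7: 6·t ≡ 0 (mod 7).
    The inverse of 6 mod 7 is 6 (since 6·6 = 36 = 5·7 + 1), so t ≡ 6·0 = 0 ≡ 0 (mod 7).
    Then x = 942 + 1105·0 = 942, valid modulo lcm(1105, 7) = 7735: x ≡ 942 (mod 7735).
Verify against each original: 942 mod 13 = 6, 942 mod 5 = 2, 942 mod 17 = 7, 942 mod 7 = 4.

x ≡ 942 (mod 7735).


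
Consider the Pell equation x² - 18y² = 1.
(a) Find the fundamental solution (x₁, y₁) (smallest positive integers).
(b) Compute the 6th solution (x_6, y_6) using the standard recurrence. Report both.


Step 1: Find the fundamental solution (x₁, y₁) of x² - 18y² = 1.
  Expand √18 as a continued fraction. a₀ = ⌊√18⌋ = 4; iterate m_{k+1} = d_k·a_k − m_k, d_{k+1} = (18 − m_{k+1}²)/d_k, a_{k+1} = ⌊(a₀ + m_{k+1})/d_{k+1}⌋ (starting m₀ = 0, d₀ = 1), with convergents p_k = a_k·p_{k-1} + p_{k-2}, q_k = a_k·q_{k-1} + q_{k-2} (p₋₁ = 1, q₋₁ = 0):
  k = 0: a₀ = 4; p₀/q₀ = 4/1; p₀² − 18·q₀² = 16 − 18 = -2.
  k = 1: m = 4, d = 2, a = ⌊(4 + 4)/2⌋ = 4; p/q = (4·4 + 1)/(4·1 + 0) = 17/4; p² − 18·q² = 289 − 288 = 1.
  The first convergent with p² − 18·q² = 1 gives the fundamental solution (x₁, y₁) = (17, 4).
Step 2: Apply the recurrence (x_{n+1}, y_{n+1}) = (x₁x_n + 18y₁y_n, x₁y_n + y₁x_n) repeatedly.
  From (x_1, y_1) = (17, 4): x_2 = 17·17 + 18·4·4 = 577; y_2 = 17·4 + 4·17 = 136.
  From (x_2, y_2) = (577, 136): x_3 = 17·577 + 18·4·136 = 19601; y_3 = 17·136 + 4·577 = 4620.
  From (x_3, y_3) = (19601, 4620): x_4 = 17·19601 + 18·4·4620 = 665857; y_4 = 17·4620 + 4·19601 = 156944.
  From (x_4, y_4) = (665857, 156944): x_5 = 17·665857 + 18·4·156944 = 22619537; y_5 = 17·156944 + 4·665857 = 5331476.
  From (x_5, y_5) = (22619537, 5331476): x_6 = 17·22619537 + 18·4·5331476 = 768398401; y_6 = 17·5331476 + 4·22619537 = 181113240.
Step 3: Verify x_6² - 18·y_6² = 590436102659356801 - 590436102659356800 = 1 (should be 1). ✓

(x_1, y_1) = (17, 4); (x_6, y_6) = (768398401, 181113240).


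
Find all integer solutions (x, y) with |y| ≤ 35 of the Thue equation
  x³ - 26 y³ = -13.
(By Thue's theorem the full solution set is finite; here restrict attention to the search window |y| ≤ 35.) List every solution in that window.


The equation is x³ - 26y³ = -13. For fixed y, x³ = 26·y³ − 13, so a solution requires the RHS to be a perfect cube.
Strategy: iterate y from -35 to 35, compute RHS = 26·y³ − 13, and check whether it is a (positive or negative) perfect cube.
Check small values of y:
  y = 0: RHS = -13 is not a perfect cube.
  y = 1: RHS = 13 is not a perfect cube.
  y = -1: RHS = -39 is not a perfect cube.
  y = 2: RHS = 195 is not a perfect cube.
  y = -2: RHS = -221 is not a perfect cube.
  y = 3: RHS = 689 is not a perfect cube.
  y = -3: RHS = -715 is not a perfect cube.
Continuing the search up to |y| = 35 finds no solutions either.
No (x, y) in the scanned range satisfies the equation.

No integer solutions with |y| ≤ 35.


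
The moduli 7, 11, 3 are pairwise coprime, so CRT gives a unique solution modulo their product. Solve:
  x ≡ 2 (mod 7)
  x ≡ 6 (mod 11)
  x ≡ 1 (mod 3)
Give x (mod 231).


Moduli 7, 11, 3 are pairwise coprime; by CRT there is a unique solution modulo M = 7 · 11 · 3 = 231.
Solve pairwise, accumulating the modulus:
  Start with x ≡ 2 (mod 7).
  Combine with x ≡ 6 (mod 11): since gcd(7, 11) = 1, we get a unique residue mod 77.
    Write x = 2 + 7·t and substitute into x ≡ 6 (mod 11): 7·t ≡ 6 − 2 = 4 (mod 11).
    The inverse of 7 mod 11 is 8 (since 7·8 = 56 = 5·11 + 1), so t ≡ 8·4 = 32 ≡ 10 (mod 11).
    Then x = 2 + 7·10 = 72, valid modulo lcm(7, 11) = 77: x ≡ 72 (mod 77).
  Combine with x ≡ 1 (mod 3): since gcd(77, 3) = 1, we get a unique residue mod 231.
    Write x = 72 + 77·t and substitute into x ≡ 1 (mod 3): 77·t ≡ 1 − 72 = -71 (mod 3).
    Reduce coefficients mod 3: 2·t ≡ 1 (mod 3).
    The inverse of 2 mod 3 is 2 (since 2·2 = 4 = 1·3 + 1), so t ≡ 2·1 = 2 ≡ 2 (mod 3).
    Then x = 72 + 77·2 = 226, valid modulo lcm(77, 3) = 231: x ≡ 226 (mod 231).
Verify: 226 mod 7 = 2 ✓, 226 mod 11 = 6 ✓, 226 mod 3 = 1 ✓.

x ≡ 226 (mod 231).


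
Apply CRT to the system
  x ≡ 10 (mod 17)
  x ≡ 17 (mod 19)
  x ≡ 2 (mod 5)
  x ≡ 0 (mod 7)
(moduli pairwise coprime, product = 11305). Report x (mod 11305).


Product of moduli M = 17 · 19 · 5 · 7 = 11305.
Merge one congruence at a time:
  Start: x ≡ 10 (mod 17).
  Combine with x ≡ 17 (mod 19); new modulus lcm = 323.
    Write x = 10 + 17·t and substitute into x ≡ 17 (mod 19): 17·t ≡ 17 − 10 = 7 (mod 19).
    The inverse of 17 mod 19 is 9 (since 17·9 = 153 = 8·19 + 1), so t ≡ 9·7 = 63 ≡ 6 (mod 19).
    Then x = 10 + 17·6 = 112, valid modulo lcm(17, 19) = 323: x ≡ 112 (mod 323).
  Combine with x ≡ 2 (mod 5); new modulus lcm = 1615.
    Write x = 112 + 323·t and substitute into x ≡ 2 (mod 5): 323·t ≡ 2 − 112 = -110 (mod 5).
    Reduce coefficients mod 5: 3·t ≡ 0 (mod 5).
    The inverse of 3 mod 5 is 2 (since 3·2 = 6 = 1·5 + 1), so t ≡ 2·0 = 0 ≡ 0 (mod 5).
    Then x = 112 + 323·0 = 112, valid modulo lcm(323, 5) = 1615: x ≡ 112 (mod 1615).
  Combine with x ≡ 0 (mod 7); new modulus lcm = 11305.
    Write x = 112 + 1615·t and substitute into x ≡ 0 (mod 7): 1615·t ≡ 0 − 112 = -112 (mod 7).
    Reduce coefficients mod 7: 5·t ≡ 0 (mod 7).
    The inverse of 5 mod 7 is 3 (since 5·3 = 15 = 2·7 + 1), so t ≡ 3·0 = 0 ≡ 0 (mod 7).
    Then x = 112 + 1615·0 = 112, valid modulo lcm(1615, 7) = 11305: x ≡ 112 (mod 11305).
Verify against each original: 112 mod 17 = 10, 112 mod 19 = 17, 112 mod 5 = 2, 112 mod 7 = 0.

x ≡ 112 (mod 11305).


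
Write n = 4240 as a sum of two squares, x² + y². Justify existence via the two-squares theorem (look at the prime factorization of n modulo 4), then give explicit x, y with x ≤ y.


Step 1: Factor n = 4240 = 2^4 · 5 · 53.
Step 2: Check the mod-4 condition on each prime factor: 2 = 2 (special); 5 ≡ 1 (mod 4), exponent 1; 53 ≡ 1 (mod 4), exponent 1.
All primes ≡ 3 (mod 4) appear to even exponent (or don't appear), so by the two-squares theorem n IS expressible as a sum of two squares.
Step 3: Build a representation. Group n = k² · m with k = 4 and m = 5 · 53 = 265 (a product of primes ≡ 1 (mod 4)); a representation of m scales to one of n via (k·x)² + (k·y)² = k²(x² + y²). Each prime p ≡ 1 (mod 4) is itself a sum of two squares; find a² by testing p − a² for a perfect square:
  5: 5 − 1² = 4 = 2² ⇒ 5 = 1² + 2².
  53: 53 − 1² = 52, 53 − 2² = 49 = 7² ⇒ 53 = 2² + 7².
  Combine using the Brahmagupta–Fibonacci identity (a² + b²)(c² + d²) = (ac − bd)² + (ad + bc)² = (ac + bd)² + (ad − bc)²:
  5 · 53 = 265: from (1² + 2²)(2² + 7²), take (1·2 − 2·7, 1·7 + 2·2) = (2 − 14, 7 + 4) = (-12, 11); dropping signs (only squares matter) gives (12, 11); check 12² + 11² = 144 + 121 = 265 ✓.
  Scale by k = 4: (4·12, 4·11) = (48, 44).
Step 4: Order so x ≤ y and verify: 44² + 48² = 1936 + 2304 = 4240 = n. ✓

n = 4240 = 44² + 48² (one valid representation with x ≤ y).
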